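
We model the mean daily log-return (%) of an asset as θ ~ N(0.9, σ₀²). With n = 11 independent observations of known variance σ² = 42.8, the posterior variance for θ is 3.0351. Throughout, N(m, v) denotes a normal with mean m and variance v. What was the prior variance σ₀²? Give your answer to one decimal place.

σ₀² = 13.8

For the Normal–Normal model with known σ², precisions add: τ_n = τ₀ + n/σ².
So 1/σ₀² = 1/3.0351 − 11/42.8 = 0.329478 − 0.257009 = 0.072469.
Hence σ₀² = 1/0.072469 ≈ 13.8.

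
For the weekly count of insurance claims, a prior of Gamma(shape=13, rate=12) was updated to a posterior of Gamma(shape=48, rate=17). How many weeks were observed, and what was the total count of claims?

n = 5 weeks with total 35 claims

Gamma–Poisson conjugacy: posterior shape = α + Σxᵢ, posterior rate = β + n.
Matching: Σxᵢ = 48 − 13 = 35 and n = 17 − 12 = 5.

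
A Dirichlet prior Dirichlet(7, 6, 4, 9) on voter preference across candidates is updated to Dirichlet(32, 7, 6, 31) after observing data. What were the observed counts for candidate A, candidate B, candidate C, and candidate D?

counts (25, 1, 2, 22)

For a Dirichlet(α) prior with multinomial counts c, the posterior is Dirichlet(α + c) componentwise.
Counts are posterior − prior componentwise: 32−7=25, 7−6=1, 6−4=2, 31−9=22.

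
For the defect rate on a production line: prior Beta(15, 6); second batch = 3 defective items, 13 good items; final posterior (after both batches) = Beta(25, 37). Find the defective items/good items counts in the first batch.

7 defective items and 18 good items

Sequential conjugate updates are equivalent to a single update on the pooled data, so total successes = posterior α − prior α and total failures = posterior β − prior β.
Total across both batches: 25−15=10 defective items, 37−6=31 good items.
Subtract the second batch: 10−3=7 defective items and 31−13=18 good items.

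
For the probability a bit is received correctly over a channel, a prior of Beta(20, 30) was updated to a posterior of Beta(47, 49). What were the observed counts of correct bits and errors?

27 correct bits and 19 errors

A Beta(a, b) prior with s successes and f failures in binomial data gives a Beta(a+s, b+f) posterior.
So s = 47 − 20 = 27 and f = 49 − 30 = 19.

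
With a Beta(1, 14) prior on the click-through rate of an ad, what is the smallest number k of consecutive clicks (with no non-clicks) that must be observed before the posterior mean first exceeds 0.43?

k = 10

After k clicks and 0 non-clicks the posterior is Beta(1+k, 14), with mean (1+k)/(1+14+k).
Set (1+k)/(15+k) > 0.43 and solve: k > (0.43·15 − 1)/(1 − 0.43) = 9.561.
The smallest integer exceeding 9.561 is 10.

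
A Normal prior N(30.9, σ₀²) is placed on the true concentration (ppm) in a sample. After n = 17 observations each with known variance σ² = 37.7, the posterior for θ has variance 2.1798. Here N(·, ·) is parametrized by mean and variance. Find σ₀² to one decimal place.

σ₀² = 127.7

Posterior precision equals prior precision plus data precision: 1/σ_n² = 1/σ₀² + n/σ².
So 1/σ₀² = 1/2.1798 − 17/37.7 = 0.458758 − 0.450928 = 0.007830.
Hence σ₀² = 1/0.007830 ≈ 127.7.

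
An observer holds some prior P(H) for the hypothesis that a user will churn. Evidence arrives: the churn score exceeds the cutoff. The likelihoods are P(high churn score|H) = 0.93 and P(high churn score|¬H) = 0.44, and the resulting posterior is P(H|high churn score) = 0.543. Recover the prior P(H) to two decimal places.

P(H) = 0.36

In odds form, posterior odds = prior odds × likelihood ratio, so prior odds = posterior odds ÷ LR.
Posterior odds = 0.543/(1−0.543) = 1.1882. LR = 0.93/0.44 = 2.1136.
Prior odds = 1.1882/2.1136 = 0.5622, so P(H) = 0.5622/(1+0.5622) ≈ 0.36.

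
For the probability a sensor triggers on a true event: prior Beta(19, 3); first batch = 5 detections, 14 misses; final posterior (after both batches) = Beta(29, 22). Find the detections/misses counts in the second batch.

Sequential conjugate updates are equivalent to a single update on the pooled data, so total successes = posterior α − prior α and total failures = posterior β − prior β.
Total across both batches: 29−19=10 detections, 22−3=19 misses.
Subtract the first batch: 10−5=5 detections and 19−14=5 misses.

5 detections and 5 misses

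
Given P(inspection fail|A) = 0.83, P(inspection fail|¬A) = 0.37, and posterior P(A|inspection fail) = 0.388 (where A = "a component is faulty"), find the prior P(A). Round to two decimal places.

In odds form, posterior odds = prior odds × likelihood ratio, so prior odds = posterior odds ÷ LR.
Posterior odds = 0.388/(1−0.388) = 0.6340. LR = 0.83/0.37 = 2.2432.
Prior odds = 0.6340/2.2432 = 0.2826, so P(A) = 0.2826/(1+0.2826) ≈ 0.22.

P(A) = 0.22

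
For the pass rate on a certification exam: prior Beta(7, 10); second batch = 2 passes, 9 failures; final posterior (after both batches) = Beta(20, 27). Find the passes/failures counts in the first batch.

Because Beta–binomial updating is additive in the counts, the combined data contributed (α_post−α_prior, β_post−β_prior) successes and failures.
Total across both batches: 20−7=13 passes, 27−10=17 failures.
Subtract the second batch: 13−2=11 passes and 17−9=8 failures.

11 passes and 8 failures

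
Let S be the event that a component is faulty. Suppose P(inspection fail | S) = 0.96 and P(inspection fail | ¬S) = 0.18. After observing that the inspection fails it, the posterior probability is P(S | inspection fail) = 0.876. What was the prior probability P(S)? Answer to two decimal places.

In odds form, posterior odds = prior odds × likelihood ratio, so prior odds = posterior odds ÷ LR.
Posterior odds = 0.876/(1−0.876) = 7.0645. LR = 0.96/0.18 = 5.3333.
Prior odds = 7.0645/5.3333 = 1.3246, so P(S) = 1.3246/(1+1.3246) ≈ 0.57.

P(S) = 0.57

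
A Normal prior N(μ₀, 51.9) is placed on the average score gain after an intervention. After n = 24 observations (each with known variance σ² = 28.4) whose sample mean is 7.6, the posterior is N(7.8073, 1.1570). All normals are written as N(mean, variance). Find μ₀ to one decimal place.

With known observation variance, the Normal–Normal posterior has precision τ_n = τ₀ + n/σ² and mean μ_n = (τ₀μ₀ + (n/σ²)x̄)/τ_n.
Here τ₀ = 1/51.9 = 0.019268 and τ_data = 24/28.4 = 0.845070, so τ_n = 0.864338.
Rearranging for μ₀: μ₀ = (μ_n·τ_n − τ_data·x̄)/τ₀ = (7.8073·0.864338 − 0.845070·7.6) / 0.019268 = 0.325614/0.019268 ≈ 16.9.

μ₀ = 16.9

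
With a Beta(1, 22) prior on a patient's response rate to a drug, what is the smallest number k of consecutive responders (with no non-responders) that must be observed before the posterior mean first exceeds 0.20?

After k responders and 0 non-responders the posterior is Beta(1+k, 22), with mean (1+k)/(1+22+k).
Set (1+k)/(23+k) > 0.20 and solve: k > (0.20·23 − 1)/(1 − 0.20) = 4.500.
The smallest integer exceeding 4.500 is 5, and checking k=5: (6)/(28) = 0.2143 > 0.20.

k = 5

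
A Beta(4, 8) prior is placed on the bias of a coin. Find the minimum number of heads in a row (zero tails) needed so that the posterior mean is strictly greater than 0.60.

After k heads and 0 tails the posterior is Beta(4+k, 8), with mean (4+k)/(4+8+k).
Set (4+k)/(12+k) > 0.60 and solve: k > (0.60·12 − 4)/(1 − 0.60) = 8.000.
The smallest integer exceeding 8.000 is 9, and checking k=9: (13)/(21) = 0.6190 > 0.60.

k = 9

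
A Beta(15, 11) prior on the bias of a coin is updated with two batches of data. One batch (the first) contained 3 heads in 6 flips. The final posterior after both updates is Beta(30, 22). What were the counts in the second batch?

12 heads and 8 tails

Because Beta–binomial updating is additive in the counts, the combined data contributed (α_post−α_prior, β_post−β_prior) successes and failures.
Total across both batches: 30−15=15 heads, 22−11=11 tails.
Subtract the first batch: 15−3=12 heads and 11−3=8 tails.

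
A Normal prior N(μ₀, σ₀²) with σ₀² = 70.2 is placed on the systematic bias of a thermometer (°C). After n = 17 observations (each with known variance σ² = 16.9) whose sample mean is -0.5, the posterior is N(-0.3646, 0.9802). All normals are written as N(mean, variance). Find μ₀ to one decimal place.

μ₀ = 9.2

The posterior mean is a precision-weighted average: μ_n = (τ₀μ₀ + τ_data·x̄)/(τ₀+τ_data), with τ₀=1/σ₀² and τ_data=n/σ².
Here τ₀ = 1/70.2 = 0.014245 and τ_data = 17/16.9 = 1.005917, so τ_n = 1.020162.
Rearranging for μ₀: μ₀ = (μ_n·τ_n − τ_data·x̄)/τ₀ = (-0.3646·1.020162 − 1.005917·-0.5) / 0.014245 = 0.131007/0.014245 ≈ 9.2.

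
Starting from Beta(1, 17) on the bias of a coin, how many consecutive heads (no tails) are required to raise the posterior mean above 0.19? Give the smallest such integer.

k = 3

After k heads and 0 tails the posterior is Beta(1+k, 17), with mean (1+k)/(1+17+k).
Set (1+k)/(18+k) > 0.19 and solve: k > (0.19·18 − 1)/(1 − 0.19) = 2.988.
The smallest integer exceeding 2.988 is 3, and checking k=3: (4)/(21) = 0.1905 > 0.19.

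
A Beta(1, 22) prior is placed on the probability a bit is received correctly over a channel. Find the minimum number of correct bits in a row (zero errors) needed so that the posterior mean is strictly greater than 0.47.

k = 19

After k correct bits and 0 errors the posterior is Beta(1+k, 22), with mean (1+k)/(1+22+k).
Set (1+k)/(23+k) > 0.47 and solve: k > (0.47·23 − 1)/(1 − 0.47) = 18.509.
The smallest integer exceeding 18.509 is 19.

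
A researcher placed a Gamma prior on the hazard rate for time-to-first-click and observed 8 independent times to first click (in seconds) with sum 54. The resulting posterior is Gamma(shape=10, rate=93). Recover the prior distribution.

Gamma(shape=2, rate=39)

For an exponential likelihood with a Gamma(α, β) prior on the rate, n observations with total T give posterior Gamma(α+n, β+T).
So α = 10 − 8 = 2 and β = 93 − 54 = 39.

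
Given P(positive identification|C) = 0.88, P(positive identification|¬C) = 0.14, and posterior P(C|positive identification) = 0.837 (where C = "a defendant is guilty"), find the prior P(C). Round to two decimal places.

P(C) = 0.45

Bayes' rule in odds form gives O(C|E) = O(C)·[P(E|C)/P(E|¬C)], hence O(C) = O(C|E)/LR.
Posterior odds = 0.837/(1−0.837) = 5.1350. LR = 0.88/0.14 = 6.2857.
Prior odds = 5.1350/6.2857 = 0.8169, so P(C) = 0.8169/(1+0.8169) ≈ 0.45.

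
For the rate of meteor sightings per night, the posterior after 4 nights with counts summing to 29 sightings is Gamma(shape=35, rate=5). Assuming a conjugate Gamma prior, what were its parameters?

Gamma–Poisson conjugacy: posterior shape = α + Σxᵢ, posterior rate = β + n.
So α = 35 − 29 = 6 and β = 5 − 4 = 1.

Gamma(shape=6, rate=1)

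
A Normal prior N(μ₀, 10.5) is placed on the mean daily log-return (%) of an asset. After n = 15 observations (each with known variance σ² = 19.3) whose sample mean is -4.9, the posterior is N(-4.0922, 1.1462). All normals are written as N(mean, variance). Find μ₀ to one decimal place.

μ₀ = 2.5

The posterior mean is a precision-weighted average: μ_n = (τ₀μ₀ + τ_data·x̄)/(τ₀+τ_data), with τ₀=1/σ₀² and τ_data=n/σ².
Here τ₀ = 1/10.5 = 0.095238 and τ_data = 15/19.3 = 0.777202, so τ_n = 0.872440.
Rearranging for μ₀: μ₀ = (μ_n·τ_n − τ_data·x̄)/τ₀ = (-4.0922·0.872440 − 0.777202·-4.9) / 0.095238 = 0.238091/0.095238 ≈ 2.5.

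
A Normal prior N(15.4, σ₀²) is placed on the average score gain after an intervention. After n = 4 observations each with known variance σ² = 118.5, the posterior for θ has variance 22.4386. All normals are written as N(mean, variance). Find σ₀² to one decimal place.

σ₀² = 92.5

Posterior precision equals prior precision plus data precision: 1/σ_n² = 1/σ₀² + n/σ².
So 1/σ₀² = 1/22.4386 − 4/118.5 = 0.044566 − 0.033755 = 0.010811.
Hence σ₀² = 1/0.010811 ≈ 92.5.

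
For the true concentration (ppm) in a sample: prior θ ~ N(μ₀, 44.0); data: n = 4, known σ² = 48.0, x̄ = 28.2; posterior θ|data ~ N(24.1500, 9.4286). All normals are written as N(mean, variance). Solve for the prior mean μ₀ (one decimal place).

With known observation variance, the Normal–Normal posterior has precision τ_n = τ₀ + n/σ² and mean μ_n = (τ₀μ₀ + (n/σ²)x̄)/τ_n.
Here τ₀ = 1/44.0 = 0.022727 and τ_data = 4/48.0 = 0.083333, so τ_n = 0.106060.
Rearranging for μ₀: μ₀ = (μ_n·τ_n − τ_data·x̄)/τ₀ = (24.1500·0.106060 − 0.083333·28.2) / 0.022727 = 0.211358/0.022727 ≈ 9.3.

μ₀ = 9.3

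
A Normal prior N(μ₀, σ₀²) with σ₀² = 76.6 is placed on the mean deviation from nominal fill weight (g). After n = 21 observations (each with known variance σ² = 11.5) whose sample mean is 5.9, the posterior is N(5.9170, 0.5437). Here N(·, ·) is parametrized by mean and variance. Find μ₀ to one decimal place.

The posterior mean is a precision-weighted average: μ_n = (τ₀μ₀ + τ_data·x̄)/(τ₀+τ_data), with τ₀=1/σ₀² and τ_data=n/σ².
Here τ₀ = 1/76.6 = 0.013055 and τ_data = 21/11.5 = 1.826087, so τ_n = 1.839142.
Rearranging for μ₀: μ₀ = (μ_n·τ_n − τ_data·x̄)/τ₀ = (5.9170·1.839142 − 1.826087·5.9) / 0.013055 = 0.108290/0.013055 ≈ 8.3.

μ₀ = 8.3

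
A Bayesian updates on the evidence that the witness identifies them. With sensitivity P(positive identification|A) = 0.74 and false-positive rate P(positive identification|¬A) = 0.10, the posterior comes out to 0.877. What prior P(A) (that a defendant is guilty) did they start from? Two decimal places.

Bayes' rule in odds form gives O(A|E) = O(A)·[P(E|A)/P(E|¬A)], hence O(A) = O(A|E)/LR.
Posterior odds = 0.877/(1−0.877) = 7.1301. LR = 0.74/0.10 = 7.4000.
Prior odds = 7.1301/7.4000 = 0.9635, so P(A) = 0.9635/(1+0.9635) ≈ 0.49.

P(A) = 0.49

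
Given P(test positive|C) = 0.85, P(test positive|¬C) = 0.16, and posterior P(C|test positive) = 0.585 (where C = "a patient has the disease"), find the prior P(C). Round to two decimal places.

P(C) = 0.21

In odds form, posterior odds = prior odds × likelihood ratio, so prior odds = posterior odds ÷ LR.
Posterior odds = 0.585/(1−0.585) = 1.4096. LR = 0.85/0.16 = 5.3125.
Prior odds = 1.4096/5.3125 = 0.2653, so P(C) = 0.2653/(1+0.2653) ≈ 0.21.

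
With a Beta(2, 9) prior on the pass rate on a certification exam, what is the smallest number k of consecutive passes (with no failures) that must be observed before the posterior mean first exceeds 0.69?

After k passes and 0 failures the posterior is Beta(2+k, 9), with mean (2+k)/(2+9+k).
Set (2+k)/(11+k) > 0.69 and solve: k > (0.69·11 − 2)/(1 − 0.69) = 18.032.
The smallest integer exceeding 18.032 is 19, and checking k=19: (21)/(30) = 0.7000 > 0.69.

k = 19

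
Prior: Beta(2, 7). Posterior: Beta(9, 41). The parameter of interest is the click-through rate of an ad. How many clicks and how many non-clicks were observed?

Under Beta–binomial conjugacy the posterior parameters are (a+s, b+f).
So s = 9 − 2 = 7 and f = 41 − 7 = 34.

7 clicks and 34 non-clicks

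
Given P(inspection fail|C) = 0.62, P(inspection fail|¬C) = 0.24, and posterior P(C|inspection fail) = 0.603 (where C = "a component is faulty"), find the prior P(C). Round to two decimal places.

P(C) = 0.37

Bayes' rule in odds form gives O(C|E) = O(C)·[P(E|C)/P(E|¬C)], hence O(C) = O(C|E)/LR.
Posterior odds = 0.603/(1−0.603) = 1.5189. LR = 0.62/0.24 = 2.5833.
Prior odds = 1.5189/2.5833 = 0.5880, so P(C) = 0.5880/(1+0.5880) ≈ 0.37.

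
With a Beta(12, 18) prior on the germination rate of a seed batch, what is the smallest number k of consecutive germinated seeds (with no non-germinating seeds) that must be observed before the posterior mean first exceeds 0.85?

After k germinated seeds and 0 non-germinating seeds the posterior is Beta(12+k, 18), with mean (12+k)/(12+18+k).
Set (12+k)/(30+k) > 0.85 and solve: k > (0.85·30 − 12)/(1 − 0.85) = 90.000.
The smallest integer exceeding 90.000 is 91.

k = 91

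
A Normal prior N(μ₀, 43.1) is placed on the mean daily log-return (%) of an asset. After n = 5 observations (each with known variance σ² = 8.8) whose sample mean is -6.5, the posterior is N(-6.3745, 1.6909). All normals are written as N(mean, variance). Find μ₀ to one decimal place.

μ₀ = -3.3

The posterior mean is a precision-weighted average: μ_n = (τ₀μ₀ + τ_data·x̄)/(τ₀+τ_data), with τ₀=1/σ₀² and τ_data=n/σ².
Here τ₀ = 1/43.1 = 0.023202 and τ_data = 5/8.8 = 0.568182, so τ_n = 0.591384.
Rearranging for μ₀: μ₀ = (μ_n·τ_n − τ_data·x̄)/τ₀ = (-6.3745·0.591384 − 0.568182·-6.5) / 0.023202 = -0.076594/0.023202 ≈ -3.3.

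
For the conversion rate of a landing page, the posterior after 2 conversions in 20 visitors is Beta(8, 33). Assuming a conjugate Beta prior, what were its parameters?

Beta(6, 15)

Beta is conjugate to the binomial likelihood: posterior = Beta(a+s, b+f).
Subtract the data counts: 8−2=6, 33−18=15.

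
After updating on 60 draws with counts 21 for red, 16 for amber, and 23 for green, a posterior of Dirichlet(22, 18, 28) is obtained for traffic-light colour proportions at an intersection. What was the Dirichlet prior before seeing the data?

Dirichlet(1, 2, 5)

For a Dirichlet(α) prior with multinomial counts c, the posterior is Dirichlet(α + c) componentwise.
Subtract each count from the matching posterior parameter: 22−21=1, 18−16=2, 28−23=5.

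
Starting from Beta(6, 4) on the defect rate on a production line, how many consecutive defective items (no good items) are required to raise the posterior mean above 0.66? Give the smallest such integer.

After k defective items and 0 good items the posterior is Beta(6+k, 4), with mean (6+k)/(6+4+k).
Set (6+k)/(10+k) > 0.66 and solve: k > (0.66·10 − 6)/(1 − 0.66) = 1.765.
The smallest integer exceeding 1.765 is 2.

k = 2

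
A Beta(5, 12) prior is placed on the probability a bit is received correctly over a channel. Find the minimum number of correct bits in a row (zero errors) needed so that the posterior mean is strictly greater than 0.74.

After k correct bits and 0 errors the posterior is Beta(5+k, 12), with mean (5+k)/(5+12+k).
Set (5+k)/(17+k) > 0.74 and solve: k > (0.74·17 − 5)/(1 − 0.74) = 29.154.
The smallest integer exceeding 29.154 is 30.

k = 30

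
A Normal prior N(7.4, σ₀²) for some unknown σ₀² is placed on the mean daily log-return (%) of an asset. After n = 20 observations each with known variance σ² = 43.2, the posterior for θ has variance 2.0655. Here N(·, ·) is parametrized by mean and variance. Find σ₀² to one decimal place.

Posterior precision equals prior precision plus data precision: 1/σ_n² = 1/σ₀² + n/σ².
So 1/σ₀² = 1/2.0655 − 20/43.2 = 0.484144 − 0.462963 = 0.021181.
Hence σ₀² = 1/0.021181 ≈ 47.2.

σ₀² = 47.2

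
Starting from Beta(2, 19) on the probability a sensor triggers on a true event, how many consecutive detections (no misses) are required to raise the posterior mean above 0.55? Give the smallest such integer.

After k detections and 0 misses the posterior is Beta(2+k, 19), with mean (2+k)/(2+19+k).
Set (2+k)/(21+k) > 0.55 and solve: k > (0.55·21 − 2)/(1 − 0.55) = 21.222.
The smallest integer exceeding 21.222 is 22, and checking k=22: (24)/(43) = 0.5581 > 0.55.

k = 22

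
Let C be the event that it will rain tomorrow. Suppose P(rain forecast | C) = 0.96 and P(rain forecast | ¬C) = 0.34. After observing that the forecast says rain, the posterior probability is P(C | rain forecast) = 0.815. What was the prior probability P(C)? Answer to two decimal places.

P(C) = 0.61

In odds form, posterior odds = prior odds × likelihood ratio, so prior odds = posterior odds ÷ LR.
Posterior odds = 0.815/(1−0.815) = 4.4054. LR = 0.96/0.34 = 2.8235.
Prior odds = 4.4054/2.8235 = 1.5603, so P(C) = 1.5603/(1+1.5603) ≈ 0.61.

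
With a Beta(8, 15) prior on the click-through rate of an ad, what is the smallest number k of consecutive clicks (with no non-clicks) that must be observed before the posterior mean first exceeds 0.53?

After k clicks and 0 non-clicks the posterior is Beta(8+k, 15), with mean (8+k)/(8+15+k).
Set (8+k)/(23+k) > 0.53 and solve: k > (0.53·23 − 8)/(1 − 0.53) = 8.915.
The smallest integer exceeding 8.915 is 9, and checking k=9: (17)/(32) = 0.5312 > 0.53.

k = 9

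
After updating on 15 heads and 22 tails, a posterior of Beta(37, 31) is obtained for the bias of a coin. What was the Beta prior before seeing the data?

Beta(22, 9)

Beta is conjugate to the binomial likelihood: posterior = Beta(a+s, b+f).
So a = 37 − 15 = 22 and b = 31 − 22 = 9.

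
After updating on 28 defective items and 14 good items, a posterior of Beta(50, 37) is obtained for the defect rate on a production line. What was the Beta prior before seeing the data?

A Beta(a, b) prior with s successes and f failures in binomial data gives a Beta(a+s, b+f) posterior.
Subtract the data counts: 50−28=22, 37−14=23.

Beta(22, 23)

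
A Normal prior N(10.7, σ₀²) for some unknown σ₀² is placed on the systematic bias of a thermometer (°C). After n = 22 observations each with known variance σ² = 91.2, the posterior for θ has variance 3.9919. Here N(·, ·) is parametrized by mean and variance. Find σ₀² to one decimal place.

σ₀² = 107.8

Posterior precision equals prior precision plus data precision: 1/σ_n² = 1/σ₀² + n/σ².
So 1/σ₀² = 1/3.9919 − 22/91.2 = 0.250507 − 0.241228 = 0.009279.
Hence σ₀² = 1/0.009279 ≈ 107.8.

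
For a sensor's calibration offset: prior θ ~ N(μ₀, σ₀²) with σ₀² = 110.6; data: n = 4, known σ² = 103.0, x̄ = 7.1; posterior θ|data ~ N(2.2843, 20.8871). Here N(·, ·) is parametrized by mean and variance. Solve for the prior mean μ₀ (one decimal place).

With known observation variance, the Normal–Normal posterior has precision τ_n = τ₀ + n/σ² and mean μ_n = (τ₀μ₀ + (n/σ²)x̄)/τ_n.
Here τ₀ = 1/110.6 = 0.009042 and τ_data = 4/103.0 = 0.038835, so τ_n = 0.047877.
Rearranging for μ₀: μ₀ = (μ_n·τ_n − τ_data·x̄)/τ₀ = (2.2843·0.047877 − 0.038835·7.1) / 0.009042 = -0.166363/0.009042 ≈ -18.4.

μ₀ = -18.4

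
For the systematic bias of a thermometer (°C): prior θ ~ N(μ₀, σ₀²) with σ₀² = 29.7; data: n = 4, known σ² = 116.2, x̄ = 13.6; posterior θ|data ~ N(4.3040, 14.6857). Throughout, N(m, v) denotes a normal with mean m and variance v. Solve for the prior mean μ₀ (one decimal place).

The posterior mean is a precision-weighted average: μ_n = (τ₀μ₀ + τ_data·x̄)/(τ₀+τ_data), with τ₀=1/σ₀² and τ_data=n/σ².
Here τ₀ = 1/29.7 = 0.033670 and τ_data = 4/116.2 = 0.034423, so τ_n = 0.068093.
Rearranging for μ₀: μ₀ = (μ_n·τ_n − τ_data·x̄)/τ₀ = (4.3040·0.068093 − 0.034423·13.6) / 0.033670 = -0.175081/0.033670 ≈ -5.2.

μ₀ = -5.2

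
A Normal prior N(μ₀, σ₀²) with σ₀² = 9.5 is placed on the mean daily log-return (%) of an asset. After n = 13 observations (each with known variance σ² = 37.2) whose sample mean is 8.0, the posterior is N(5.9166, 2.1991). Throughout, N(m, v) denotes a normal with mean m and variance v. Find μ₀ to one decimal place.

μ₀ = -1.0

With known observation variance, the Normal–Normal posterior has precision τ_n = τ₀ + n/σ² and mean μ_n = (τ₀μ₀ + (n/σ²)x̄)/τ_n.
Here τ₀ = 1/9.5 = 0.105263 and τ_data = 13/37.2 = 0.349462, so τ_n = 0.454725.
Rearranging for μ₀: μ₀ = (μ_n·τ_n − τ_data·x̄)/τ₀ = (5.9166·0.454725 − 0.349462·8.0) / 0.105263 = -0.105270/0.105263 ≈ -1.0.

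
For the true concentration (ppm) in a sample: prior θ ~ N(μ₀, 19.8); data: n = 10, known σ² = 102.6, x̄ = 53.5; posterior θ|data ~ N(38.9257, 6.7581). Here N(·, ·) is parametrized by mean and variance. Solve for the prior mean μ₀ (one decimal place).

With known observation variance, the Normal–Normal posterior has precision τ_n = τ₀ + n/σ² and mean μ_n = (τ₀μ₀ + (n/σ²)x̄)/τ_n.
Here τ₀ = 1/19.8 = 0.050505 and τ_data = 10/102.6 = 0.097466, so τ_n = 0.147971.
Rearranging for μ₀: μ₀ = (μ_n·τ_n − τ_data·x̄)/τ₀ = (38.9257·0.147971 − 0.097466·53.5) / 0.050505 = 0.545444/0.050505 ≈ 10.8.

μ₀ = 10.8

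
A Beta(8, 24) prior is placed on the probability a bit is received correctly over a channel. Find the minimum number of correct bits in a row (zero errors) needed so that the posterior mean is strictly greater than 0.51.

After k correct bits and 0 errors the posterior is Beta(8+k, 24), with mean (8+k)/(8+24+k).
Set (8+k)/(32+k) > 0.51 and solve: k > (0.51·32 − 8)/(1 − 0.51) = 16.980.
The smallest integer exceeding 16.980 is 17, and checking k=17: (25)/(49) = 0.5102 > 0.51.

k = 17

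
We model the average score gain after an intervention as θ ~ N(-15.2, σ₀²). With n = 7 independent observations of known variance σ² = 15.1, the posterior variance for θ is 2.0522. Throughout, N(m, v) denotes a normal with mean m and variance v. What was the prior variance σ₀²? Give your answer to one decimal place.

Posterior precision equals prior precision plus data precision: 1/σ_n² = 1/σ₀² + n/σ².
So 1/σ₀² = 1/2.0522 − 7/15.1 = 0.487282 − 0.463576 = 0.023706.
Hence σ₀² = 1/0.023706 ≈ 42.2.

σ₀² = 42.2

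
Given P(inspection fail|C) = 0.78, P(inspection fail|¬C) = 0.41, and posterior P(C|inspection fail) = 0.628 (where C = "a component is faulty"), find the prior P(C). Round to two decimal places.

In odds form, posterior odds = prior odds × likelihood ratio, so prior odds = posterior odds ÷ LR.
Posterior odds = 0.628/(1−0.628) = 1.6882. LR = 0.78/0.41 = 1.9024.
Prior odds = 1.6882/1.9024 = 0.8874, so P(C) = 0.8874/(1+0.8874) ≈ 0.47.

P(C) = 0.47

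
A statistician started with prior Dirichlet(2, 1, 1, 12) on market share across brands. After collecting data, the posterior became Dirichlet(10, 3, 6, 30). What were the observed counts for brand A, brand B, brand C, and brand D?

For a Dirichlet(α) prior with multinomial counts c, the posterior is Dirichlet(α + c) componentwise.
Counts are posterior − prior componentwise: 10−2=8, 3−1=2, 6−1=5, 30−12=18.

counts (8, 2, 5, 18)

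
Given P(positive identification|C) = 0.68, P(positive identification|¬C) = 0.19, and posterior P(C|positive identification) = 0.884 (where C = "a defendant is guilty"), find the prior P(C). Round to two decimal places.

P(C) = 0.68

In odds form, posterior odds = prior odds × likelihood ratio, so prior odds = posterior odds ÷ LR.
Posterior odds = 0.884/(1−0.884) = 7.6207. LR = 0.68/0.19 = 3.5789.
Prior odds = 7.6207/3.5789 = 2.1293, so P(C) = 2.1293/(1+2.1293) ≈ 0.68.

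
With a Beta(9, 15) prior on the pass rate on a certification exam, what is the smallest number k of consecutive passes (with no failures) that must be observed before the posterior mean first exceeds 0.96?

k = 352

After k passes and 0 failures the posterior is Beta(9+k, 15), with mean (9+k)/(9+15+k).
Set (9+k)/(24+k) > 0.96 and solve: k > (0.96·24 − 9)/(1 − 0.96) = 351.000.
The smallest integer exceeding 351.000 is 352, and checking k=352: (361)/(376) = 0.9601 > 0.96.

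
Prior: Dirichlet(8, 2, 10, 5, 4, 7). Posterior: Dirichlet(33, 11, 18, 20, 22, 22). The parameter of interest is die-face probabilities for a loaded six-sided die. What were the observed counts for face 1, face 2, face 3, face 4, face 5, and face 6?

counts (25, 9, 8, 15, 18, 15)

For a Dirichlet(α) prior with multinomial counts c, the posterior is Dirichlet(α + c) componentwise.
Counts are posterior − prior componentwise: 33−8=25, 11−2=9, 18−10=8, 20−5=15, 22−4=18, 22−7=15.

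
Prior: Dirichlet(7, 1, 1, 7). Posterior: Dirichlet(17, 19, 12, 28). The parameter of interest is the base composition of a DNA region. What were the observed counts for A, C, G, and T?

For a Dirichlet(α) prior with multinomial counts c, the posterior is Dirichlet(α + c) componentwise.
Counts are posterior − prior componentwise: 17−7=10, 19−1=18, 12−1=11, 28−7=21.

counts (10, 18, 11, 21)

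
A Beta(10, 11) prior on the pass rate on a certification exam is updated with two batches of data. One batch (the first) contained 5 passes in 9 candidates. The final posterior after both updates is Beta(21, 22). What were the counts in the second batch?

6 passes and 7 failures

Sequential conjugate updates are equivalent to a single update on the pooled data, so total successes = posterior α − prior α and total failures = posterior β − prior β.
Total across both batches: 21−10=11 passes, 22−11=11 failures.
Subtract the first batch: 11−5=6 passes and 11−4=7 failures.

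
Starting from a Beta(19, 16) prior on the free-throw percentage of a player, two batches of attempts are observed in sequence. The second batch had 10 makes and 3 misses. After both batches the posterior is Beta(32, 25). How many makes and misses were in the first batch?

3 makes and 6 misses

Sequential conjugate updates are equivalent to a single update on the pooled data, so total successes = posterior α − prior α and total failures = posterior β − prior β.
Total across both batches: 32−19=13 makes, 25−16=9 misses.
Subtract the second batch: 13−10=3 makes and 9−3=6 misses.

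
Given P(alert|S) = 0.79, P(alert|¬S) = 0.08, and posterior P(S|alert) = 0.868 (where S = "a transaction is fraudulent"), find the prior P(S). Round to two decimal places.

Bayes' rule in odds form gives O(S|E) = O(S)·[P(E|S)/P(E|¬S)], hence O(S) = O(S|E)/LR.
Posterior odds = 0.868/(1−0.868) = 6.5758. LR = 0.79/0.08 = 9.8750.
Prior odds = 6.5758/9.8750 = 0.6659, so P(S) = 0.6659/(1+0.6659) ≈ 0.40.

P(S) = 0.40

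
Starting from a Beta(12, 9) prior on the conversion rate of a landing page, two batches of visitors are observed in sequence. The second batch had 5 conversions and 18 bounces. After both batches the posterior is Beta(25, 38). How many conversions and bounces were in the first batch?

8 conversions and 11 bounces

Because Beta–binomial updating is additive in the counts, the combined data contributed (α_post−α_prior, β_post−β_prior) successes and failures.
Total across both batches: 25−12=13 conversions, 38−9=29 bounces.
Subtract the second batch: 13−5=8 conversions and 29−18=11 bounces.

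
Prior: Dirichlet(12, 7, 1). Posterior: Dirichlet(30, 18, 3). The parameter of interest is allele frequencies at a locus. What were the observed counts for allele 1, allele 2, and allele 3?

For a Dirichlet(α) prior with multinomial counts c, the posterior is Dirichlet(α + c) componentwise.
Counts are posterior − prior componentwise: 30−12=18, 18−7=11, 3−1=2.

counts (18, 11, 2)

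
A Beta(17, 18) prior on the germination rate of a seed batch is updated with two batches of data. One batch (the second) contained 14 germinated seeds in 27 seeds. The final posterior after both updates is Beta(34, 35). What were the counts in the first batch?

Sequential conjugate updates are equivalent to a single update on the pooled data, so total successes = posterior α − prior α and total failures = posterior β − prior β.
Total across both batches: 34−17=17 germinated seeds, 35−18=17 non-germinating seeds.
Subtract the second batch: 17−14=3 germinated seeds and 17−13=4 non-germinating seeds.

3 germinated seeds and 4 non-germinating seeds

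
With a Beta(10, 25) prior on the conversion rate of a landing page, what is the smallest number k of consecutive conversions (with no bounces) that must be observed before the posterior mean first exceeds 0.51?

After k conversions and 0 bounces the posterior is Beta(10+k, 25), with mean (10+k)/(10+25+k).
Set (10+k)/(35+k) > 0.51 and solve: k > (0.51·35 − 10)/(1 − 0.51) = 16.020.
The smallest integer exceeding 16.020 is 17, and checking k=17: (27)/(52) = 0.5192 > 0.51.

k = 17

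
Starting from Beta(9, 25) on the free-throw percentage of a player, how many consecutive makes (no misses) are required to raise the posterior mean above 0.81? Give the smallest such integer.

After k makes and 0 misses the posterior is Beta(9+k, 25), with mean (9+k)/(9+25+k).
Set (9+k)/(34+k) > 0.81 and solve: k > (0.81·34 − 9)/(1 − 0.81) = 97.579.
The smallest integer exceeding 97.579 is 98.

k = 98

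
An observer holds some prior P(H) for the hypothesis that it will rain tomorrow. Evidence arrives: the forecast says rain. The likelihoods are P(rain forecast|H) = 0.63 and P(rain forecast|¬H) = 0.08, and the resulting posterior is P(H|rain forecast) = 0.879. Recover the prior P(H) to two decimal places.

In odds form, posterior odds = prior odds × likelihood ratio, so prior odds = posterior odds ÷ LR.
Posterior odds = 0.879/(1−0.879) = 7.2645. LR = 0.63/0.08 = 7.8750.
Prior odds = 7.2645/7.8750 = 0.9225, so P(H) = 0.9225/(1+0.9225) ≈ 0.48.

P(H) = 0.48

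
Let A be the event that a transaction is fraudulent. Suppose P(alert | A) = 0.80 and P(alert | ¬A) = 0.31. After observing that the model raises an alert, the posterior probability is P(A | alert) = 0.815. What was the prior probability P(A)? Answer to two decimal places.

P(A) = 0.63

In odds form, posterior odds = prior odds × likelihood ratio, so prior odds = posterior odds ÷ LR.
Posterior odds = 0.815/(1−0.815) = 4.4054. LR = 0.80/0.31 = 2.5806.
Prior odds = 4.4054/2.5806 = 1.7071, so P(A) = 1.7071/(1+1.7071) ≈ 0.63.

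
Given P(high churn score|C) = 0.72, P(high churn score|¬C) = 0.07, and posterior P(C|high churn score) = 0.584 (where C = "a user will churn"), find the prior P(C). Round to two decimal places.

In odds form, posterior odds = prior odds × likelihood ratio, so prior odds = posterior odds ÷ LR.
Posterior odds = 0.584/(1−0.584) = 1.4038. LR = 0.72/0.07 = 10.2857.
Prior odds = 1.4038/10.2857 = 0.1365, so P(C) = 0.1365/(1+0.1365) ≈ 0.12.

P(C) = 0.12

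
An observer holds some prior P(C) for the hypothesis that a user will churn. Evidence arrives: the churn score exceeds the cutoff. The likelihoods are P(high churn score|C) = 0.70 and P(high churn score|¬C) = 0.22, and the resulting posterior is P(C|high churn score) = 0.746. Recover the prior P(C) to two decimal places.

P(C) = 0.48

Bayes' rule in odds form gives O(C|E) = O(C)·[P(E|C)/P(E|¬C)], hence O(C) = O(C|E)/LR.
Posterior odds = 0.746/(1−0.746) = 2.9370. LR = 0.70/0.22 = 3.1818.
Prior odds = 2.9370/3.1818 = 0.9231, so P(C) = 0.9231/(1+0.9231) ≈ 0.48.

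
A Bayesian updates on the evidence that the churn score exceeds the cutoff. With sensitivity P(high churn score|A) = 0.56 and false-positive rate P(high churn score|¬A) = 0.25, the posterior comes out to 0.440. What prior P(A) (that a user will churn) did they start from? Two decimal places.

Bayes' rule in odds form gives O(A|E) = O(A)·[P(E|A)/P(E|¬A)], hence O(A) = O(A|E)/LR.
Posterior odds = 0.440/(1−0.440) = 0.7857. LR = 0.56/0.25 = 2.2400.
Prior odds = 0.7857/2.2400 = 0.3508, so P(A) = 0.3508/(1+0.3508) ≈ 0.26.

P(A) = 0.26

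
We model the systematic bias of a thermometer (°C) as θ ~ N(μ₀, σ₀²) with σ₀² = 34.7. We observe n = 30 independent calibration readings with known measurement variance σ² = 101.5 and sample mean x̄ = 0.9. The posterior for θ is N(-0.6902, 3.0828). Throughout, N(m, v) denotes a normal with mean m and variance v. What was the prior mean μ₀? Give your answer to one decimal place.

With known observation variance, the Normal–Normal posterior has precision τ_n = τ₀ + n/σ² and mean μ_n = (τ₀μ₀ + (n/σ²)x̄)/τ_n.
Here τ₀ = 1/34.7 = 0.028818 and τ_data = 30/101.5 = 0.295567, so τ_n = 0.324385.
Rearranging for μ₀: μ₀ = (μ_n·τ_n − τ_data·x̄)/τ₀ = (-0.6902·0.324385 − 0.295567·0.9) / 0.028818 = -0.489901/0.028818 ≈ -17.0.

μ₀ = -17.0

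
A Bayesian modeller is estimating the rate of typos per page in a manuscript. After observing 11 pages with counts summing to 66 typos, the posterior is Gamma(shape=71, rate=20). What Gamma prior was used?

Gamma(shape=5, rate=9)

Gamma–Poisson conjugacy: posterior shape = α + Σxᵢ, posterior rate = β + n.
So α = 71 − 66 = 5 and β = 20 − 11 = 9.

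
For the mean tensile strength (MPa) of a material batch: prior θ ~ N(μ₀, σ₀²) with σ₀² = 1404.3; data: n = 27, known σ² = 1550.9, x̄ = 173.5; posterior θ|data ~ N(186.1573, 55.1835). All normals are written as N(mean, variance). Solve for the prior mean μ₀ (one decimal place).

μ₀ = 495.6

The posterior mean is a precision-weighted average: μ_n = (τ₀μ₀ + τ_data·x̄)/(τ₀+τ_data), with τ₀=1/σ₀² and τ_data=n/σ².
Here τ₀ = 1/1404.3 = 0.000712 and τ_data = 27/1550.9 = 0.017409, so τ_n = 0.018121.
Rearranging for μ₀: μ₀ = (μ_n·τ_n − τ_data·x̄)/τ₀ = (186.1573·0.018121 − 0.017409·173.5) / 0.000712 = 0.352895/0.000712 ≈ 495.6.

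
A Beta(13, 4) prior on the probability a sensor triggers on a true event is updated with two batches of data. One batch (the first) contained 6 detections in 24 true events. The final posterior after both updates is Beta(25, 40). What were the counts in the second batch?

Because Beta–binomial updating is additive in the counts, the combined data contributed (α_post−α_prior, β_post−β_prior) successes and failures.
Total across both batches: 25−13=12 detections, 40−4=36 misses.
Subtract the first batch: 12−6=6 detections and 36−18=18 misses.

6 detections and 18 misses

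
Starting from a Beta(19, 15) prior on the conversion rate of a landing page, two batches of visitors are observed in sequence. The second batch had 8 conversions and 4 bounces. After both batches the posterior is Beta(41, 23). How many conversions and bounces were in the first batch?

14 conversions and 4 bounces

Because Beta–binomial updating is additive in the counts, the combined data contributed (α_post−α_prior, β_post−β_prior) successes and failures.
Total across both batches: 41−19=22 conversions, 23−15=8 bounces.
Subtract the second batch: 22−8=14 conversions and 8−4=4 bounces.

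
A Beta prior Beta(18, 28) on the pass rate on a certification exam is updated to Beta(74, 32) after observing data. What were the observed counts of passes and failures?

56 passes and 4 failures

Beta is conjugate to the binomial likelihood: posterior = Beta(a+s, b+f).
Match parameters: s=74−18=56, f=32−28=4.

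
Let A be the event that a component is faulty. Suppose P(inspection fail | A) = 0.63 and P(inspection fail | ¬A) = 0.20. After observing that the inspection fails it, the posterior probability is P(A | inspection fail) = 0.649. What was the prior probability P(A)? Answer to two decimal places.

P(A) = 0.37

Bayes' rule in odds form gives O(A|E) = O(A)·[P(E|A)/P(E|¬A)], hence O(A) = O(A|E)/LR.
Posterior odds = 0.649/(1−0.649) = 1.8490. LR = 0.63/0.20 = 3.1500.
Prior odds = 1.8490/3.1500 = 0.5870, so P(A) = 0.5870/(1+0.5870) ≈ 0.37.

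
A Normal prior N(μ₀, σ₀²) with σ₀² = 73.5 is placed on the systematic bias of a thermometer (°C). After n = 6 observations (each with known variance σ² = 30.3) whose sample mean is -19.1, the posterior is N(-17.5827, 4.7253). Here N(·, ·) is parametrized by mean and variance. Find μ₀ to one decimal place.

μ₀ = 4.5

The posterior mean is a precision-weighted average: μ_n = (τ₀μ₀ + τ_data·x̄)/(τ₀+τ_data), with τ₀=1/σ₀² and τ_data=n/σ².
Here τ₀ = 1/73.5 = 0.013605 and τ_data = 6/30.3 = 0.198020, so τ_n = 0.211625.
Rearranging for μ₀: μ₀ = (μ_n·τ_n − τ_data·x̄)/τ₀ = (-17.5827·0.211625 − 0.198020·-19.1) / 0.013605 = 0.061243/0.013605 ≈ 4.5.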